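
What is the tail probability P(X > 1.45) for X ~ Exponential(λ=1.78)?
0.075698

We have X ~ Exponential(λ=1.78).

P(X > 1.45) = 1 - P(X ≤ 1.45)
                = 1 - F(1.45)
                = 1 - 0.924302
                = 0.075698

So there's approximately a 7.6% chance that X exceeds 1.45.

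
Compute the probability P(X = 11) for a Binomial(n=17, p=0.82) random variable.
0.047443

We have X ~ Binomial(n=17, p=0.82).

For a Binomial distribution, the PMF gives us the probability of each outcome.

Using the PMF formula:
P(X = 11) = 0.047443

Rounded to 4 decimal places: 0.0474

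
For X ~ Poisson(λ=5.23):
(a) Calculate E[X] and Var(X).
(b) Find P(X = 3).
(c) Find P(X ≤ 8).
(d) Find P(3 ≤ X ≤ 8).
(a) E[X] = 5.2300, Var(X) = 5.2300
(b) P(X = 3) = 0.127642
(c) P(X ≤ 8) = 0.915853
(d) P(3 ≤ X ≤ 8) = 0.809283

We have X ~ Poisson(λ=5.23).

(a) Moments:
E[X] = 5.2300
Var(X) = 5.2300
σ = √Var(X) = 2.2869

(b) Point probability using PMF:
P(X = 3) = 0.127642

(c) Cumulative probability using CDF:
P(X ≤ 8) = F(8) = 0.915853

(d) Range probability:
P(3 ≤ X ≤ 8) = P(X ≤ 8) - P(X ≤ 2)
                   = F(8) - F(2)
                   = 0.915853 - 0.106570
                   = 0.809283

This means approximately 80.9% of outcomes fall in the interval [3, 8].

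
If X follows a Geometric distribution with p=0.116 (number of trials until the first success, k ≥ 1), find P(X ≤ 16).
0.860929

We have X ~ Geometric(p=0.116) (number of trials until the first success, k ≥ 1).

The CDF gives us P(X ≤ k).

Using the CDF:
P(X ≤ 16) = 0.860929

This means there's approximately a 86.1% chance that X is at most 16.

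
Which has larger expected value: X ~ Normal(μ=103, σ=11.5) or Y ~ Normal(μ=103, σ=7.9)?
They have equal mean (103.0000)

Compute the expected value for each distribution:

X ~ Normal(μ=103, σ=11.5):
E[X] = 103.0000

Y ~ Normal(μ=103, σ=7.9):
E[Y] = 103.0000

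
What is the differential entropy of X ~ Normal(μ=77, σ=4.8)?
2.9876 nats

We have X ~ Normal(μ=77, σ=4.8).

The differential entropy measures the uncertainty or information content of the distribution.

For a Normal distribution with μ=77, σ=4.8:
h(X) = 2.9876 nats

(In bits, this would be 4.3101 bits.)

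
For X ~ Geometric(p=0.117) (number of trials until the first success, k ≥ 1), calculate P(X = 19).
0.012459

We have X ~ Geometric(p=0.117) (number of trials until the first success, k ≥ 1).

For a Geometric distribution, the PMF gives us the probability of each outcome.

Using the PMF formula:
P(X = 19) = 0.012459

Rounded to 4 decimal places: 0.0125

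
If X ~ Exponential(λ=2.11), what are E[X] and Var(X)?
E[X] = 0.4739, Var(X) = 0.2246

We have X ~ Exponential(λ=2.11).

For an Exponential distribution with λ=2.11:

Expected value:
E[X] = 0.4739

Variance:
Var(X) = 0.2246

Standard deviation:
σ = √Var(X) = 0.4739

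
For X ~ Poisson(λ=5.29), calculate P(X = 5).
0.174052

We have X ~ Poisson(λ=5.29).

For a Poisson distribution, the PMF gives us the probability of each outcome.

Using the PMF formula:
P(X = 5) = 0.174052

Rounded to 4 decimal places: 0.1741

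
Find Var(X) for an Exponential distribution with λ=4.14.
0.0583

We have X ~ Exponential(λ=4.14).

For an Exponential distribution with λ=4.14:
Var(X) = 0.0583

The variance measures the spread of the distribution around the mean.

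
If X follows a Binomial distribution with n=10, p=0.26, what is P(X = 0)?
0.049240

We have X ~ Binomial(n=10, p=0.26).

For a Binomial distribution, the PMF gives us the probability of each outcome.

Using the PMF formula:
P(X = 0) = 0.049240

Rounded to 4 decimal places: 0.0492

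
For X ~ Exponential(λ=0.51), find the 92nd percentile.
4.9524

We have X ~ Exponential(λ=0.51).

We want to find x such that P(X ≤ x) = 0.92.

This is the 92nd percentile, which means 92% of values fall below this point.

Using the inverse CDF (quantile function):
x = F⁻¹(0.92) = 4.9524

Verification: P(X ≤ 4.9524) = 0.92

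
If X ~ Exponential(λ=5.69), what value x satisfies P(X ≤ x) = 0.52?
0.1290

We have X ~ Exponential(λ=5.69).

We want to find x such that P(X ≤ x) = 0.52.

This is the 52nd percentile, which means 52% of values fall below this point.

Using the inverse CDF (quantile function):
x = F⁻¹(0.52) = 0.1290

Verification: P(X ≤ 0.1290) = 0.52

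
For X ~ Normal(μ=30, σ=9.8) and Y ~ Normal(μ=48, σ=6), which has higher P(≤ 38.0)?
X has higher probability (P(X ≤ 38.0) = 0.7928 > P(Y ≤ 38.0) = 0.0478)

Compute P(≤ 38.0) for each distribution:

X ~ Normal(μ=30, σ=9.8):
P(X ≤ 38.0) = 0.7928

Y ~ Normal(μ=48, σ=6):
P(Y ≤ 38.0) = 0.0478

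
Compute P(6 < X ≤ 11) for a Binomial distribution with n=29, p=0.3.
0.682663

We have X ~ Binomial(n=29, p=0.3).

To find P(6 < X ≤ 11), we use:
P(6 < X ≤ 11) = P(X ≤ 11) - P(X ≤ 6)
                 = F(11) - F(6)
                 = 0.870619 - 0.187956
                 = 0.682663

So there's approximately a 68.3% chance that X falls in this range.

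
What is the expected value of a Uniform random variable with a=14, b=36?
25.0000

We have X ~ Uniform(a=14, b=36).

For a Uniform distribution with a=14, b=36:
E[X] = 25.0000

This is the expected (average) value of X.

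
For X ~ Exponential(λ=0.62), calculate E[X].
1.6129

We have X ~ Exponential(λ=0.62).

For an Exponential distribution with λ=0.62:
E[X] = 1.6129

This is the expected (average) value of X.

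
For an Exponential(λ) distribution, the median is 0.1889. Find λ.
λ = 3.6694

For X ~ Exponential(λ), the CDF is F(x) = 1 - e^(-λx).
The median m satisfies F(m) = 0.5:
1 - e^(-λm) = 0.5
e^(-λm) = 0.5
λm = ln(2)
m = ln(2) / λ

Given m = 0.1889:
λ = ln(2) / 0.1889 = 0.693147 / 0.1889 = 3.6694

Verification: ln(2) / 3.6694 = 0.1889 ✓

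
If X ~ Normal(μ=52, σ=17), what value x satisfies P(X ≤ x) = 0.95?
79.9625

We have X ~ Normal(μ=52, σ=17).

We want to find x such that P(X ≤ x) = 0.95.

This is the 95th percentile, which means 95% of values fall below this point.

Using the inverse CDF (quantile function):
x = F⁻¹(0.95) = 79.9625

Verification: P(X ≤ 79.9625) = 0.95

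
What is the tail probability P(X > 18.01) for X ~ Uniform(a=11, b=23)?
0.415833

We have X ~ Uniform(a=11, b=23).

P(X > 18.01) = 1 - P(X ≤ 18.01)
                = 1 - F(18.01)
                = 1 - 0.584167
                = 0.415833

So there's approximately a 41.6% chance that X exceeds 18.01.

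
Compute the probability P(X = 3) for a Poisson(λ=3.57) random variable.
0.213512

We have X ~ Poisson(λ=3.57).

For a Poisson distribution, the PMF gives us the probability of each outcome.

Using the PMF formula:
P(X = 3) = 0.213512

Rounded to 4 decimal places: 0.2135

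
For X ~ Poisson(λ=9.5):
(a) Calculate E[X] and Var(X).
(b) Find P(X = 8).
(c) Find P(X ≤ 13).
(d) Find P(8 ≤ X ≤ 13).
(a) E[X] = 9.5000, Var(X) = 9.5000
(b) P(X = 8) = 0.123160
(c) P(X ≤ 13) = 0.898136
(d) P(8 ≤ X ≤ 13) = 0.629473

We have X ~ Poisson(λ=9.5).

(a) Moments:
E[X] = 9.5000
Var(X) = 9.5000
σ = √Var(X) = 3.0822

(b) Point probability using PMF:
P(X = 8) = 0.123160

(c) Cumulative probability using CDF:
P(X ≤ 13) = F(13) = 0.898136

(d) Range probability:
P(8 ≤ X ≤ 13) = P(X ≤ 13) - P(X ≤ 7)
                   = F(13) - F(7)
                   = 0.898136 - 0.268663
                   = 0.629473

This means approximately 62.9% of outcomes fall in the interval [8, 13].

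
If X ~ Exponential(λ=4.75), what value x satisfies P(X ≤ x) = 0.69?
0.2466

We have X ~ Exponential(λ=4.75).

We want to find x such that P(X ≤ x) = 0.69.

This is the 69th percentile, which means 69% of values fall below this point.

Using the inverse CDF (quantile function):
x = F⁻¹(0.69) = 0.2466

Verification: P(X ≤ 0.2466) = 0.69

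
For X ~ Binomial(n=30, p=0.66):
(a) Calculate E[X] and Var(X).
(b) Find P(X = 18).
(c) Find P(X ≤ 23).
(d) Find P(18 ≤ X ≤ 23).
(a) E[X] = 19.8000, Var(X) = 6.7320
(b) P(X = 18) = 0.116552
(c) P(X ≤ 23) = 0.927150
(d) P(18 ≤ X ≤ 23) = 0.740628

We have X ~ Binomial(n=30, p=0.66).

(a) Moments:
E[X] = 19.8000
Var(X) = 6.7320
σ = √Var(X) = 2.5946

(b) Point probability using PMF:
P(X = 18) = 0.116552

(c) Cumulative probability using CDF:
P(X ≤ 23) = F(23) = 0.927150

(d) Range probability:
P(18 ≤ X ≤ 23) = P(X ≤ 23) - P(X ≤ 17)
                   = F(23) - F(17)
                   = 0.927150 - 0.186521
                   = 0.740628

This means approximately 74.1% of outcomes fall in the interval [18, 23].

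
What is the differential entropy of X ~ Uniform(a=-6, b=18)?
3.1781 nats

We have X ~ Uniform(a=-6, b=18).

The differential entropy measures the uncertainty or information content of the distribution.

For a Uniform distribution with a=-6, b=18:
h(X) = 3.1781 nats

(In bits, this would be 4.5850 bits.)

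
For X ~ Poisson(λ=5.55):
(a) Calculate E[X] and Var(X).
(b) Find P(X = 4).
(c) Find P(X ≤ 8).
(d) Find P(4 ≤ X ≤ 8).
(a) E[X] = 5.5500, Var(X) = 5.5500
(b) P(X = 4) = 0.153683
(c) P(X ≤ 8) = 0.890065
(d) P(4 ≤ X ≤ 8) = 0.693968

We have X ~ Poisson(λ=5.55).

(a) Moments:
E[X] = 5.5500
Var(X) = 5.5500
σ = √Var(X) = 2.3558

(b) Point probability using PMF:
P(X = 4) = 0.153683

(c) Cumulative probability using CDF:
P(X ≤ 8) = F(8) = 0.890065

(d) Range probability:
P(4 ≤ X ≤ 8) = P(X ≤ 8) - P(X ≤ 3)
                   = F(8) - F(3)
                   = 0.890065 - 0.196097
                   = 0.693968

This means approximately 69.4% of outcomes fall in the interval [4, 8].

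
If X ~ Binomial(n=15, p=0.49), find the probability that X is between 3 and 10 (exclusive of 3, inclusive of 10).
0.928205

We have X ~ Binomial(n=15, p=0.49).

To find P(3 < X ≤ 10), we use:
P(3 < X ≤ 10) = P(X ≤ 10) - P(X ≤ 3)
                 = F(10) - F(3)
                 = 0.949393 - 0.021189
                 = 0.928205

So there's approximately a 92.8% chance that X falls in this range.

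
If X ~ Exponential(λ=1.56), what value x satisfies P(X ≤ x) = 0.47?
0.4070

We have X ~ Exponential(λ=1.56).

We want to find x such that P(X ≤ x) = 0.47.

This is the 47th percentile, which means 47% of values fall below this point.

Using the inverse CDF (quantile function):
x = F⁻¹(0.47) = 0.4070

Verification: P(X ≤ 0.4070) = 0.47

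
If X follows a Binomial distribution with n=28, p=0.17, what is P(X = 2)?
0.085984

We have X ~ Binomial(n=28, p=0.17).

For a Binomial distribution, the PMF gives us the probability of each outcome.

Using the PMF formula:
P(X = 2) = 0.085984

Rounded to 4 decimal places: 0.0860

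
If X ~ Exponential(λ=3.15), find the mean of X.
0.3175

We have X ~ Exponential(λ=3.15).

For an Exponential distribution with λ=3.15:
E[X] = 0.3175

This is the expected (average) value of X.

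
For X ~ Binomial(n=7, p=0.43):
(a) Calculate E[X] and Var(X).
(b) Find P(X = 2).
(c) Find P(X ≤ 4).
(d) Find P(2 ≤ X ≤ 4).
(a) E[X] = 3.0100, Var(X) = 1.7157
(b) P(X = 2) = 0.233631
(c) P(X ≤ 4) = 0.871757
(d) P(2 ≤ X ≤ 4) = 0.748976

We have X ~ Binomial(n=7, p=0.43).

(a) Moments:
E[X] = 3.0100
Var(X) = 1.7157
σ = √Var(X) = 1.3098

(b) Point probability using PMF:
P(X = 2) = 0.233631

(c) Cumulative probability using CDF:
P(X ≤ 4) = F(4) = 0.871757

(d) Range probability:
P(2 ≤ X ≤ 4) = P(X ≤ 4) - P(X ≤ 1)
                   = F(4) - F(1)
                   = 0.871757 - 0.122781
                   = 0.748976

This means approximately 74.9% of outcomes fall in the interval [2, 4].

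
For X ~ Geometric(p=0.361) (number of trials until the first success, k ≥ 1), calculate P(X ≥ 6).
0.106538

We have X ~ Geometric(p=0.361) (number of trials until the first success, k ≥ 1).

For discrete distributions, P(X ≥ 6) = 1 - P(X ≤ 5).

P(X ≤ 5) = 0.893462
P(X ≥ 6) = 1 - 0.893462 = 0.106538

So there's approximately a 10.7% chance that X is at least 6.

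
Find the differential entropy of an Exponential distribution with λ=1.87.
0.3741 nats

We have X ~ Exponential(λ=1.87).

The differential entropy measures the uncertainty or information content of the distribution.

For an Exponential distribution with λ=1.87:
h(X) = 0.3741 nats

(In bits, this would be 0.5397 bits.)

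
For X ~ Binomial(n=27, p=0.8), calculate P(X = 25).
0.053042

We have X ~ Binomial(n=27, p=0.8).

For a Binomial distribution, the PMF gives us the probability of each outcome.

Using the PMF formula:
P(X = 25) = 0.053042

Rounded to 4 decimal places: 0.0530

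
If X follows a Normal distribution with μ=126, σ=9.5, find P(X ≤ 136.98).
0.876116

We have X ~ Normal(μ=126, σ=9.5).

The CDF gives us P(X ≤ k).

Using the CDF:
P(X ≤ 136.98) = 0.876116

This means there's approximately a 87.6% chance that X is at most 136.98.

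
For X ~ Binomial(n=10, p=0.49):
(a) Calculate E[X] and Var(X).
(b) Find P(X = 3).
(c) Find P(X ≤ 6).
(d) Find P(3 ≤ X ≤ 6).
(a) E[X] = 4.9000, Var(X) = 2.4990
(b) P(X = 3) = 0.126695
(c) P(X ≤ 6) = 0.844039
(d) P(3 ≤ X ≤ 6) = 0.781962

We have X ~ Binomial(n=10, p=0.49).

(a) Moments:
E[X] = 4.9000
Var(X) = 2.4990
σ = √Var(X) = 1.5808

(b) Point probability using PMF:
P(X = 3) = 0.126695

(c) Cumulative probability using CDF:
P(X ≤ 6) = F(6) = 0.844039

(d) Range probability:
P(3 ≤ X ≤ 6) = P(X ≤ 6) - P(X ≤ 2)
                   = F(6) - F(2)
                   = 0.844039 - 0.062078
                   = 0.781962

This means approximately 78.2% of outcomes fall in the interval [3, 6].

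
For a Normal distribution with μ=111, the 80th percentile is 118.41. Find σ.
σ = 8.8044

For X ~ Normal(μ, σ), the p-th percentile satisfies x = μ + z_p × σ,
where z_p = Φ⁻¹(p) is the standard normal quantile.

Step 1: z_{0.8} = Φ⁻¹(0.8) = 0.8416

Step 2: Solve for σ:
118.41 = 111 + 0.8416 × σ
σ = (118.41 - 111) / 0.8416
σ = 7.41 / 0.8416
σ = 8.8044

Verification: μ + z × σ = 111 + 0.8416 × 8.8044 = 118.41 ✓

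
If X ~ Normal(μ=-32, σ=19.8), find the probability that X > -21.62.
0.300055

We have X ~ Normal(μ=-32, σ=19.8).

P(X > -21.62) = 1 - P(X ≤ -21.62)
                = 1 - F(-21.62)
                = 1 - 0.699945
                = 0.300055

So there's approximately a 30.0% chance that X exceeds -21.62.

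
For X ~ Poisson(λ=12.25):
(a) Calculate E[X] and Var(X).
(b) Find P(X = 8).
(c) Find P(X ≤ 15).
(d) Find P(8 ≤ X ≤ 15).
(a) E[X] = 12.2500, Var(X) = 12.2500
(b) P(X = 8) = 0.060181
(c) P(X ≤ 15) = 0.825761
(d) P(8 ≤ X ≤ 15) = 0.746622

We have X ~ Poisson(λ=12.25).

(a) Moments:
E[X] = 12.2500
Var(X) = 12.2500
σ = √Var(X) = 3.5000

(b) Point probability using PMF:
P(X = 8) = 0.060181

(c) Cumulative probability using CDF:
P(X ≤ 15) = F(15) = 0.825761

(d) Range probability:
P(8 ≤ X ≤ 15) = P(X ≤ 15) - P(X ≤ 7)
                   = F(15) - F(7)
                   = 0.825761 - 0.079139
                   = 0.746622

This means approximately 74.7% of outcomes fall in the interval [8, 15].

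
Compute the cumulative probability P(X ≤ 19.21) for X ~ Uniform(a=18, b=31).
0.093077

We have X ~ Uniform(a=18, b=31).

The CDF gives us P(X ≤ k).

Using the CDF:
P(X ≤ 19.21) = 0.093077

This means there's approximately a 9.3% chance that X is at most 19.21.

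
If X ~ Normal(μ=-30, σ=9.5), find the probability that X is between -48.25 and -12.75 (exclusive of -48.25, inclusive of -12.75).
0.937936

We have X ~ Normal(μ=-30, σ=9.5).

To find P(-48.25 < X ≤ -12.75), we use:
P(-48.25 < X ≤ -12.75) = P(X ≤ -12.75) - P(X ≤ -48.25)
                 = F(-12.75) - F(-48.25)
                 = 0.965299 - 0.027363
                 = 0.937936

So there's approximately a 93.8% chance that X falls in this range.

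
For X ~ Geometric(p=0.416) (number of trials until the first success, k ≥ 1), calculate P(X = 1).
0.416000

We have X ~ Geometric(p=0.416) (number of trials until the first success, k ≥ 1).

For a Geometric distribution, the PMF gives us the probability of each outcome.

Using the PMF formula:
P(X = 1) = 0.416000

Rounded to 4 decimal places: 0.4160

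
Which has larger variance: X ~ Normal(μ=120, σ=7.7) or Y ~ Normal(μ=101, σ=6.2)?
X has larger variance (59.2900 > 38.4400)

Compute the variance for each distribution:

X ~ Normal(μ=120, σ=7.7):
Var(X) = 59.2900

Y ~ Normal(μ=101, σ=6.2):
Var(Y) = 38.4400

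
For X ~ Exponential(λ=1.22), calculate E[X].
0.8197

We have X ~ Exponential(λ=1.22).

For an Exponential distribution with λ=1.22:
E[X] = 0.8197

This is the expected (average) value of X.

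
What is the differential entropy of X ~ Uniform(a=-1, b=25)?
3.2581 nats

We have X ~ Uniform(a=-1, b=25).

The differential entropy measures the uncertainty or information content of the distribution.

For a Uniform distribution with a=-1, b=25:
h(X) = 3.2581 nats

(In bits, this would be 4.7004 bits.)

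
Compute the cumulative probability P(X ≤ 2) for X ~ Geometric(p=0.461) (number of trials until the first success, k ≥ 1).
0.709479

We have X ~ Geometric(p=0.461) (number of trials until the first success, k ≥ 1).

The CDF gives us P(X ≤ k).

Using the CDF:
P(X ≤ 2) = 0.709479

This means there's approximately a 70.9% chance that X is at most 2.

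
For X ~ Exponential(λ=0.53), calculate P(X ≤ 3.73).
0.861502

We have X ~ Exponential(λ=0.53).

The CDF gives us P(X ≤ k).

Using the CDF:
P(X ≤ 3.73) = 0.861502

This means there's approximately a 86.2% chance that X is at most 3.73.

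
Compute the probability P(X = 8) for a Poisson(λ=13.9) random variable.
0.031762

We have X ~ Poisson(λ=13.9).

For a Poisson distribution, the PMF gives us the probability of each outcome.

Using the PMF formula:
P(X = 8) = 0.031762

Rounded to 4 decimal places: 0.0318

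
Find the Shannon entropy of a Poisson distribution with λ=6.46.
2.3375 nats

We have X ~ Poisson(λ=6.46).

The Shannon entropy measures the uncertainty or information content of the distribution.

For a Poisson distribution with λ=6.46:
H(X) = 2.3375 nats

(In bits, this would be 3.3723 bits.)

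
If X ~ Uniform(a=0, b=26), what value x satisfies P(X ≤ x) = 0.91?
23.6600

We have X ~ Uniform(a=0, b=26).

We want to find x such that P(X ≤ x) = 0.91.

This is the 91st percentile, which means 91% of values fall below this point.

Using the inverse CDF (quantile function):
x = F⁻¹(0.91) = 23.6600

Verification: P(X ≤ 23.6600) = 0.91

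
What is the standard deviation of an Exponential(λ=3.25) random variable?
0.3077

We have X ~ Exponential(λ=3.25).

For an Exponential distribution with λ=3.25:
σ = √Var(X) = 0.3077

The standard deviation is the square root of the variance.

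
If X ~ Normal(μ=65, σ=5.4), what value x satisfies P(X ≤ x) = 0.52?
65.2708

We have X ~ Normal(μ=65, σ=5.4).

We want to find x such that P(X ≤ x) = 0.52.

This is the 52nd percentile, which means 52% of values fall below this point.

Using the inverse CDF (quantile function):
x = F⁻¹(0.52) = 65.2708

Verification: P(X ≤ 65.2708) = 0.52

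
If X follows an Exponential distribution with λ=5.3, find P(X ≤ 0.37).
0.859282

We have X ~ Exponential(λ=5.3).

The CDF gives us P(X ≤ k).

Using the CDF:
P(X ≤ 0.37) = 0.859282

This means there's approximately a 85.9% chance that X is at most 0.37.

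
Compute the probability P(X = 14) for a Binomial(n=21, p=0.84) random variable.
0.027180

We have X ~ Binomial(n=21, p=0.84).

For a Binomial distribution, the PMF gives us the probability of each outcome.

Using the PMF formula:
P(X = 14) = 0.027180

Rounded to 4 decimal places: 0.0272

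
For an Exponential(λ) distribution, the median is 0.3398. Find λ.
λ = 2.0399

For X ~ Exponential(λ), the CDF is F(x) = 1 - e^(-λx).
The median m satisfies F(m) = 0.5:
1 - e^(-λm) = 0.5
e^(-λm) = 0.5
λm = ln(2)
m = ln(2) / λ

Given m = 0.3398:
λ = ln(2) / 0.3398 = 0.693147 / 0.3398 = 2.0399

Verification: ln(2) / 2.0399 = 0.3398 ✓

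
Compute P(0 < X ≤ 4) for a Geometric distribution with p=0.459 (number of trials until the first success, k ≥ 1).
0.914338

We have X ~ Geometric(p=0.459) (number of trials until the first success, k ≥ 1).

To find P(0 < X ≤ 4), we use:
P(0 < X ≤ 4) = P(X ≤ 4) - P(X ≤ 0)
                 = F(4) - F(0)
                 = 0.914338 - 0.000000
                 = 0.914338

So there's approximately a 91.4% chance that X falls in this range.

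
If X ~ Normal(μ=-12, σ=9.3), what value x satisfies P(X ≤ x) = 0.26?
-17.9831

We have X ~ Normal(μ=-12, σ=9.3).

We want to find x such that P(X ≤ x) = 0.26.

This is the 26th percentile, which means 26% of values fall below this point.

Using the inverse CDF (quantile function):
x = F⁻¹(0.26) = -17.9831

Verification: P(X ≤ -17.9831) = 0.26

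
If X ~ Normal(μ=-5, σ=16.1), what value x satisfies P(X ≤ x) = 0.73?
4.8663

We have X ~ Normal(μ=-5, σ=16.1).

We want to find x such that P(X ≤ x) = 0.73.

This is the 73rd percentile, which means 73% of values fall below this point.

Using the inverse CDF (quantile function):
x = F⁻¹(0.73) = 4.8663

Verification: P(X ≤ 4.8663) = 0.73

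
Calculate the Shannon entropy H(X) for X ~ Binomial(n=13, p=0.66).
1.9498 nats

We have X ~ Binomial(n=13, p=0.66).

The Shannon entropy measures the uncertainty or information content of the distribution.

For a Binomial distribution with n=13, p=0.66:
H(X) = 1.9498 nats

(In bits, this would be 2.8130 bits.)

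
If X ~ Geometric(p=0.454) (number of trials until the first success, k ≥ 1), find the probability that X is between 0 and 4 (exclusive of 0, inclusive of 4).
0.911127

We have X ~ Geometric(p=0.454) (number of trials until the first success, k ≥ 1).

To find P(0 < X ≤ 4), we use:
P(0 < X ≤ 4) = P(X ≤ 4) - P(X ≤ 0)
                 = F(4) - F(0)
                 = 0.911127 - 0.000000
                 = 0.911127

So there's approximately a 91.1% chance that X falls in this range.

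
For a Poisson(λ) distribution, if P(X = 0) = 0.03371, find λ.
λ = 3.3900

For a Poisson(λ) distribution, the PMF at 0 is:
P(X = 0) = λ^0 e^(-λ) / 0! = e^(-λ)

Given P(X = 0) = 0.03371:
e^(-λ) = 0.03371
-λ = ln(0.03371)
λ = -ln(0.03371) = 3.3900

Verification: e^(-3.3900) = 0.03371 ✓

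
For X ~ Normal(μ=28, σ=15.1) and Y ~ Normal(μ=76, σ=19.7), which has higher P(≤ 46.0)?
X has higher probability (P(X ≤ 46.0) = 0.8834 > P(Y ≤ 46.0) = 0.0639)

Compute P(≤ 46.0) for each distribution:

X ~ Normal(μ=28, σ=15.1):
P(X ≤ 46.0) = 0.8834

Y ~ Normal(μ=76, σ=19.7):
P(Y ≤ 46.0) = 0.0639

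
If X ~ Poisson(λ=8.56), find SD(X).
2.9257

We have X ~ Poisson(λ=8.56).

For a Poisson distribution with λ=8.56:
σ = √Var(X) = 2.9257

The standard deviation is the square root of the variance.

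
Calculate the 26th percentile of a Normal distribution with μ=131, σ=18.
119.4198

We have X ~ Normal(μ=131, σ=18).

We want to find x such that P(X ≤ x) = 0.26.

This is the 26th percentile, which means 26% of values fall below this point.

Using the inverse CDF (quantile function):
x = F⁻¹(0.26) = 119.4198

Verification: P(X ≤ 119.4198) = 0.26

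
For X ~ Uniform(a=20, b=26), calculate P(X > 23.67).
0.388333

We have X ~ Uniform(a=20, b=26).

P(X > 23.67) = 1 - P(X ≤ 23.67)
                = 1 - F(23.67)
                = 1 - 0.611667
                = 0.388333

So there's approximately a 38.8% chance that X exceeds 23.67.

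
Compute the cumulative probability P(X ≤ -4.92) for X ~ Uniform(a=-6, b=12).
0.060000

We have X ~ Uniform(a=-6, b=12).

The CDF gives us P(X ≤ k).

Using the CDF:
P(X ≤ -4.92) = 0.060000

This means there's approximately a 6.0% chance that X is at most -4.92.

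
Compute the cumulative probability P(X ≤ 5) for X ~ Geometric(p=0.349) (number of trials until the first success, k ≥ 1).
0.883076

We have X ~ Geometric(p=0.349) (number of trials until the first success, k ≥ 1).

The CDF gives us P(X ≤ k).

Using the CDF:
P(X ≤ 5) = 0.883076

This means there's approximately a 88.3% chance that X is at most 5.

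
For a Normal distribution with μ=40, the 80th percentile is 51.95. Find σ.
σ = 14.1988

For X ~ Normal(μ, σ), the p-th percentile satisfies x = μ + z_p × σ,
where z_p = Φ⁻¹(p) is the standard normal quantile.

Step 1: z_{0.8} = Φ⁻¹(0.8) = 0.8416

Step 2: Solve for σ:
51.95 = 40 + 0.8416 × σ
σ = (51.95 - 40) / 0.8416
σ = 11.95 / 0.8416
σ = 14.1988

Verification: μ + z × σ = 40 + 0.8416 × 14.1988 = 51.95 ✓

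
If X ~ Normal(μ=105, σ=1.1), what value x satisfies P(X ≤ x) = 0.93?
106.6234

We have X ~ Normal(μ=105, σ=1.1).

We want to find x such that P(X ≤ x) = 0.93.

This is the 93rd percentile, which means 93% of values fall below this point.

Using the inverse CDF (quantile function):
x = F⁻¹(0.93) = 106.6234

Verification: P(X ≤ 106.6234) = 0.93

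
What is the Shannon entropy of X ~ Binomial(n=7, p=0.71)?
1.5808 nats

We have X ~ Binomial(n=7, p=0.71).

The Shannon entropy measures the uncertainty or information content of the distribution.

For a Binomial distribution with n=7, p=0.71:
H(X) = 1.5808 nats

(In bits, this would be 2.2807 bits.)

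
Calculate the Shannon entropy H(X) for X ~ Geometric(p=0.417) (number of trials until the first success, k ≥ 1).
1.6290 nats

We have X ~ Geometric(p=0.417) (number of trials until the first success, k ≥ 1).

The Shannon entropy measures the uncertainty or information content of the distribution.

For a Geometric distribution with p=0.417 (number of trials until the first success, k ≥ 1):
H(X) = 1.6290 nats

(In bits, this would be 2.3502 bits.)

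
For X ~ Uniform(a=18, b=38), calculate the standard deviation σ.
5.7735

We have X ~ Uniform(a=18, b=38).

For a Uniform distribution with a=18, b=38:
σ = √Var(X) = 5.7735

The standard deviation is the square root of the variance.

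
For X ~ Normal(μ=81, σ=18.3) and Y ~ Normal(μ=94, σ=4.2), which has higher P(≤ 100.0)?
Y has higher probability (P(Y ≤ 100.0) = 0.9234 > P(X ≤ 100.0) = 0.8504)

Compute P(≤ 100.0) for each distribution:

X ~ Normal(μ=81, σ=18.3):
P(X ≤ 100.0) = 0.8504

Y ~ Normal(μ=94, σ=4.2):
P(Y ≤ 100.0) = 0.9234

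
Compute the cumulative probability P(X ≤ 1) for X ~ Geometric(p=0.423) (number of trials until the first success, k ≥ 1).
0.423000

We have X ~ Geometric(p=0.423) (number of trials until the first success, k ≥ 1).

The CDF gives us P(X ≤ k).

Using the CDF:
P(X ≤ 1) = 0.423000

This means there's approximately a 42.3% chance that X is at most 1.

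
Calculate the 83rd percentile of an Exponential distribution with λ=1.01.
1.7544

We have X ~ Exponential(λ=1.01).

We want to find x such that P(X ≤ x) = 0.83.

This is the 83rd percentile, which means 83% of values fall below this point.

Using the inverse CDF (quantile function):
x = F⁻¹(0.83) = 1.7544

Verification: P(X ≤ 1.7544) = 0.83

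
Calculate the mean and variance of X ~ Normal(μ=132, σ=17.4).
E[X] = 132.0000, Var(X) = 302.7600

We have X ~ Normal(μ=132, σ=17.4).

For a Normal distribution with μ=132, σ=17.4:

Expected value:
E[X] = 132.0000

Variance:
Var(X) = 302.7600

Standard deviation:
σ = √Var(X) = 17.4000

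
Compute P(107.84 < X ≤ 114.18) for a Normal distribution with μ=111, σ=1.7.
0.937773

We have X ~ Normal(μ=111, σ=1.7).

To find P(107.84 < X ≤ 114.18), we use:
P(107.84 < X ≤ 114.18) = P(X ≤ 114.18) - P(X ≤ 107.84)
                 = F(114.18) - F(107.84)
                 = 0.969299 - 0.031526
                 = 0.937773

So there's approximately a 93.8% chance that X falls in this range.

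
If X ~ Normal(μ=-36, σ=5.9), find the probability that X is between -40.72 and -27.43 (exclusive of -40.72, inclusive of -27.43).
0.714969

We have X ~ Normal(μ=-36, σ=5.9).

To find P(-40.72 < X ≤ -27.43), we use:
P(-40.72 < X ≤ -27.43) = P(X ≤ -27.43) - P(X ≤ -40.72)
                 = F(-27.43) - F(-40.72)
                 = 0.926825 - 0.211855
                 = 0.714969

So there's approximately a 71.5% chance that X falls in this range.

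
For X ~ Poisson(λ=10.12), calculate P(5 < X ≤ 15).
0.884287

We have X ~ Poisson(λ=10.12).

To find P(5 < X ≤ 15), we use:
P(5 < X ≤ 15) = P(X ≤ 15) - P(X ≤ 5)
                 = F(15) - F(5)
                 = 0.946967 - 0.062680
                 = 0.884287

So there's approximately a 88.4% chance that X falls in this range.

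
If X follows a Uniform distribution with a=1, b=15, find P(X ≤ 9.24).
0.588571

We have X ~ Uniform(a=1, b=15).

The CDF gives us P(X ≤ k).

Using the CDF:
P(X ≤ 9.24) = 0.588571

This means there's approximately a 58.9% chance that X is at most 9.24.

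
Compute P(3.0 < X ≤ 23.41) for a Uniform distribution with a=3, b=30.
0.755926

We have X ~ Uniform(a=3, b=30).

To find P(3.0 < X ≤ 23.41), we use:
P(3.0 < X ≤ 23.41) = P(X ≤ 23.41) - P(X ≤ 3.0)
                 = F(23.41) - F(3.0)
                 = 0.755926 - 0.000000
                 = 0.755926

So there's approximately a 75.6% chance that X falls in this range.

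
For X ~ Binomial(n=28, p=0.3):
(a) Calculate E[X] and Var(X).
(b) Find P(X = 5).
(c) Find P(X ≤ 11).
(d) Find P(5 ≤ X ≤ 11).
(a) E[X] = 8.4000, Var(X) = 5.8800
(b) P(X = 5) = 0.065362
(c) P(X ≤ 11) = 0.897167
(d) P(5 ≤ X ≤ 11) = 0.849740

We have X ~ Binomial(n=28, p=0.3).

(a) Moments:
E[X] = 8.4000
Var(X) = 5.8800
σ = √Var(X) = 2.4249

(b) Point probability using PMF:
P(X = 5) = 0.065362

(c) Cumulative probability using CDF:
P(X ≤ 11) = F(11) = 0.897167

(d) Range probability:
P(5 ≤ X ≤ 11) = P(X ≤ 11) - P(X ≤ 4)
                   = F(11) - F(4)
                   = 0.897167 - 0.047427
                   = 0.849740

This means approximately 85.0% of outcomes fall in the interval [5, 11].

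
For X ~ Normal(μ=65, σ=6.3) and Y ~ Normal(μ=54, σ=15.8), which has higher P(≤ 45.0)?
Y has higher probability (P(Y ≤ 45.0) = 0.2845 > P(X ≤ 45.0) = 0.0008)

Compute P(≤ 45.0) for each distribution:

X ~ Normal(μ=65, σ=6.3):
P(X ≤ 45.0) = 0.0008

Y ~ Normal(μ=54, σ=15.8):
P(Y ≤ 45.0) = 0.2845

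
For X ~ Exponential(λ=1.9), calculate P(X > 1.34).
0.078395

We have X ~ Exponential(λ=1.9).

P(X > 1.34) = 1 - P(X ≤ 1.34)
                = 1 - F(1.34)
                = 1 - 0.921605
                = 0.078395

So there's approximately a 7.8% chance that X exceeds 1.34.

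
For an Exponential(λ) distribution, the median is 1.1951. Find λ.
λ = 0.5800

For X ~ Exponential(λ), the CDF is F(x) = 1 - e^(-λx).
The median m satisfies F(m) = 0.5:
1 - e^(-λm) = 0.5
e^(-λm) = 0.5
λm = ln(2)
m = ln(2) / λ

Given m = 1.1951:
λ = ln(2) / 1.1951 = 0.693147 / 1.1951 = 0.5800

Verification: ln(2) / 0.5800 = 1.1951 ✓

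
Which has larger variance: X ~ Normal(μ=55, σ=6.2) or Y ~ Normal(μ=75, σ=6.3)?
Y has larger variance (39.6900 > 38.4400)

Compute the variance for each distribution:

X ~ Normal(μ=55, σ=6.2):
Var(X) = 38.4400

Y ~ Normal(μ=75, σ=6.3):
Var(Y) = 39.6900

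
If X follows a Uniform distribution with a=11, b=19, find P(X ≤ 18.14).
0.892500

We have X ~ Uniform(a=11, b=19).

The CDF gives us P(X ≤ k).

Using the CDF:
P(X ≤ 18.14) = 0.892500

This means there's approximately a 89.2% chance that X is at most 18.14.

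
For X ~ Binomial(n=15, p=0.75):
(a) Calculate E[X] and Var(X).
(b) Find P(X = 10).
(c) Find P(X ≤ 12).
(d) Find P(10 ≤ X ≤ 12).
(a) E[X] = 11.2500, Var(X) = 2.8125
(b) P(X = 10) = 0.165146
(c) P(X ≤ 12) = 0.763912
(d) P(10 ≤ X ≤ 12) = 0.615544

We have X ~ Binomial(n=15, p=0.75).

(a) Moments:
E[X] = 11.2500
Var(X) = 2.8125
σ = √Var(X) = 1.6771

(b) Point probability using PMF:
P(X = 10) = 0.165146

(c) Cumulative probability using CDF:
P(X ≤ 12) = F(12) = 0.763912

(d) Range probability:
P(10 ≤ X ≤ 12) = P(X ≤ 12) - P(X ≤ 9)
                   = F(12) - F(9)
                   = 0.763912 - 0.148368
                   = 0.615544

This means approximately 61.6% of outcomes fall in the interval [10, 12].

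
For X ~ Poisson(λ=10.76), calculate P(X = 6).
0.045765

We have X ~ Poisson(λ=10.76).

For a Poisson distribution, the PMF gives us the probability of each outcome.

Using the PMF formula:
P(X = 6) = 0.045765

Rounded to 4 decimal places: 0.0458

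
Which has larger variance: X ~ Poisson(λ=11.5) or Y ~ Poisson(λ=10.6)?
X has larger variance (11.5000 > 10.6000)

Compute the variance for each distribution:

X ~ Poisson(λ=11.5):
Var(X) = 11.5000

Y ~ Poisson(λ=10.6):
Var(Y) = 10.6000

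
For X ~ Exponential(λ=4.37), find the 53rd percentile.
0.1728

We have X ~ Exponential(λ=4.37).

We want to find x such that P(X ≤ x) = 0.53.

This is the 53rd percentile, which means 53% of values fall below this point.

Using the inverse CDF (quantile function):
x = F⁻¹(0.53) = 0.1728

Verification: P(X ≤ 0.1728) = 0.53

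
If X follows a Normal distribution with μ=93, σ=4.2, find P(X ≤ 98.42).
0.901557

We have X ~ Normal(μ=93, σ=4.2).

The CDF gives us P(X ≤ k).

Using the CDF:
P(X ≤ 98.42) = 0.901557

This means there's approximately a 90.2% chance that X is at most 98.42.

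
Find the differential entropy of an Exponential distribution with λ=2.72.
-0.0006 nats

We have X ~ Exponential(λ=2.72).

The differential entropy measures the uncertainty or information content of the distribution.

For an Exponential distribution with λ=2.72:
h(X) = -0.0006 nats

(In bits, this would be -0.0009 bits.)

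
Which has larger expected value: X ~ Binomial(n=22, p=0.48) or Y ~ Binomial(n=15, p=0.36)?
X has larger mean (10.5600 > 5.4000)

Compute the expected value for each distribution:

X ~ Binomial(n=22, p=0.48):
E[X] = 10.5600

Y ~ Binomial(n=15, p=0.36):
E[Y] = 5.4000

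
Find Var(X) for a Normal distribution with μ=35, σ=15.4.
237.1600

We have X ~ Normal(μ=35, σ=15.4).

For a Normal distribution with μ=35, σ=15.4:
Var(X) = 237.1600

The variance measures the spread of the distribution around the mean.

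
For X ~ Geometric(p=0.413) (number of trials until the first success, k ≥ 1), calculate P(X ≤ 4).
0.881272

We have X ~ Geometric(p=0.413) (number of trials until the first success, k ≥ 1).

The CDF gives us P(X ≤ k).

Using the CDF:
P(X ≤ 4) = 0.881272

This means there's approximately a 88.1% chance that X is at most 4.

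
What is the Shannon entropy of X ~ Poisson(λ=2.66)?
1.8652 nats

We have X ~ Poisson(λ=2.66).

The Shannon entropy measures the uncertainty or information content of the distribution.

For a Poisson distribution with λ=2.66:
H(X) = 1.8652 nats

(In bits, this would be 2.6909 bits.)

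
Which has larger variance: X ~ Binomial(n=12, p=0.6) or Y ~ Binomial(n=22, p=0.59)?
Y has larger variance (5.3218 > 2.8800)

Compute the variance for each distribution:

X ~ Binomial(n=12, p=0.6):
Var(X) = 2.8800

Y ~ Binomial(n=22, p=0.59):
Var(Y) = 5.3218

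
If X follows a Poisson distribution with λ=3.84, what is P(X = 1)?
0.082535

We have X ~ Poisson(λ=3.84).

For a Poisson distribution, the PMF gives us the probability of each outcome.

Using the PMF formula:
P(X = 1) = 0.082535

Rounded to 4 decimal places: 0.0825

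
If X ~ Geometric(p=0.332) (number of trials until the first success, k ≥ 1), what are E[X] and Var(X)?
E[X] = 3.0120, Var(X) = 6.0604

We have X ~ Geometric(p=0.332) (number of trials until the first success, k ≥ 1).

For a Geometric distribution with p=0.332 (number of trials until the first success, k ≥ 1):

Expected value:
E[X] = 3.0120

Variance:
Var(X) = 6.0604

Standard deviation:
σ = √Var(X) = 2.4618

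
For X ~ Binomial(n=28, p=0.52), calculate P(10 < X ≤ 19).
0.908635

We have X ~ Binomial(n=28, p=0.52).

To find P(10 < X ≤ 19), we use:
P(10 < X ≤ 19) = P(X ≤ 19) - P(X ≤ 10)
                 = F(19) - F(10)
                 = 0.970607 - 0.061972
                 = 0.908635

So there's approximately a 90.9% chance that X falls in this range.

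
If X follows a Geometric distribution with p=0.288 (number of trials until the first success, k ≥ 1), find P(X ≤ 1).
0.288000

We have X ~ Geometric(p=0.288) (number of trials until the first success, k ≥ 1).

The CDF gives us P(X ≤ k).

Using the CDF:
P(X ≤ 1) = 0.288000

This means there's approximately a 28.8% chance that X is at most 1.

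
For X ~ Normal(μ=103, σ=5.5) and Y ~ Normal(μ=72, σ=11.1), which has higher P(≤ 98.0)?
Y has higher probability (P(Y ≤ 98.0) = 0.9904 > P(X ≤ 98.0) = 0.1817)

Compute P(≤ 98.0) for each distribution:

X ~ Normal(μ=103, σ=5.5):
P(X ≤ 98.0) = 0.1817

Y ~ Normal(μ=72, σ=11.1):
P(Y ≤ 98.0) = 0.9904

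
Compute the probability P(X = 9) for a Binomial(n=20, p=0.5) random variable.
0.160179

We have X ~ Binomial(n=20, p=0.5).

For a Binomial distribution, the PMF gives us the probability of each outcome.

Using the PMF formula:
P(X = 9) = 0.160179

Rounded to 4 decimal places: 0.1602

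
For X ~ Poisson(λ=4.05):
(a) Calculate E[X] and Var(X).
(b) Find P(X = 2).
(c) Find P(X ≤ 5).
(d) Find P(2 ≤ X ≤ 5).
(a) E[X] = 4.0500, Var(X) = 4.0500
(b) P(X = 2) = 0.142885
(c) P(X ≤ 5) = 0.777268
(d) P(2 ≤ X ≤ 5) = 0.689285

We have X ~ Poisson(λ=4.05).

(a) Moments:
E[X] = 4.0500
Var(X) = 4.0500
σ = √Var(X) = 2.0125

(b) Point probability using PMF:
P(X = 2) = 0.142885

(c) Cumulative probability using CDF:
P(X ≤ 5) = F(5) = 0.777268

(d) Range probability:
P(2 ≤ X ≤ 5) = P(X ≤ 5) - P(X ≤ 1)
                   = F(5) - F(1)
                   = 0.777268 - 0.087983
                   = 0.689285

This means approximately 68.9% of outcomes fall in the interval [2, 5].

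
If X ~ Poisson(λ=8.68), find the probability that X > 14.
0.031999

We have X ~ Poisson(λ=8.68).

P(X > 14) = 1 - P(X ≤ 14)
                = 1 - F(14)
                = 1 - 0.968001
                = 0.031999

So there's approximately a 3.2% chance that X exceeds 14.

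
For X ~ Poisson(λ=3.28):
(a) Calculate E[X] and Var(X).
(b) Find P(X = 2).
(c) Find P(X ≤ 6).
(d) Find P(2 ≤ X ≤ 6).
(a) E[X] = 3.2800, Var(X) = 3.2800
(b) P(X = 2) = 0.202410
(c) P(X ≤ 6) = 0.950347
(d) P(2 ≤ X ≤ 6) = 0.789298

We have X ~ Poisson(λ=3.28).

(a) Moments:
E[X] = 3.2800
Var(X) = 3.2800
σ = √Var(X) = 1.8111

(b) Point probability using PMF:
P(X = 2) = 0.202410

(c) Cumulative probability using CDF:
P(X ≤ 6) = F(6) = 0.950347

(d) Range probability:
P(2 ≤ X ≤ 6) = P(X ≤ 6) - P(X ≤ 1)
                   = F(6) - F(1)
                   = 0.950347 - 0.161049
                   = 0.789298

This means approximately 78.9% of outcomes fall in the interval [2, 6].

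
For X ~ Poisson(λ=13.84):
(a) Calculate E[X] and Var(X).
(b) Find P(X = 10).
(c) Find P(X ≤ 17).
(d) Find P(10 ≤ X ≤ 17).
(a) E[X] = 13.8400, Var(X) = 13.8400
(b) P(X = 10) = 0.069337
(c) P(X ≤ 17) = 0.838408
(d) P(10 ≤ X ≤ 17) = 0.721215

We have X ~ Poisson(λ=13.84).

(a) Moments:
E[X] = 13.8400
Var(X) = 13.8400
σ = √Var(X) = 3.7202

(b) Point probability using PMF:
P(X = 10) = 0.069337

(c) Cumulative probability using CDF:
P(X ≤ 17) = F(17) = 0.838408

(d) Range probability:
P(10 ≤ X ≤ 17) = P(X ≤ 17) - P(X ≤ 9)
                   = F(17) - F(9)
                   = 0.838408 - 0.117193
                   = 0.721215

This means approximately 72.1% of outcomes fall in the interval [10, 17].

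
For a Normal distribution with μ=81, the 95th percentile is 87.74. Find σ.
σ = 4.0976

For X ~ Normal(μ, σ), the p-th percentile satisfies x = μ + z_p × σ,
where z_p = Φ⁻¹(p) is the standard normal quantile.

Step 1: z_{0.95} = Φ⁻¹(0.95) = 1.6449

Step 2: Solve for σ:
87.74 = 81 + 1.6449 × σ
σ = (87.74 - 81) / 1.6449
σ = 6.74 / 1.6449
σ = 4.0976

Verification: μ + z × σ = 81 + 1.6449 × 4.0976 = 87.74 ✓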